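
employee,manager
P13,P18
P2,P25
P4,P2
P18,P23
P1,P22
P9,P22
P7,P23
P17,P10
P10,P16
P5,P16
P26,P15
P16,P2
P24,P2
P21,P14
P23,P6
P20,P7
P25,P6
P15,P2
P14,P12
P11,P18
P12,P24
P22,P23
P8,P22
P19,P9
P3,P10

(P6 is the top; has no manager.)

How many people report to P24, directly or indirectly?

3

P24 directly manages P12. Under P12: P14, P21 (2). That's 3 in total.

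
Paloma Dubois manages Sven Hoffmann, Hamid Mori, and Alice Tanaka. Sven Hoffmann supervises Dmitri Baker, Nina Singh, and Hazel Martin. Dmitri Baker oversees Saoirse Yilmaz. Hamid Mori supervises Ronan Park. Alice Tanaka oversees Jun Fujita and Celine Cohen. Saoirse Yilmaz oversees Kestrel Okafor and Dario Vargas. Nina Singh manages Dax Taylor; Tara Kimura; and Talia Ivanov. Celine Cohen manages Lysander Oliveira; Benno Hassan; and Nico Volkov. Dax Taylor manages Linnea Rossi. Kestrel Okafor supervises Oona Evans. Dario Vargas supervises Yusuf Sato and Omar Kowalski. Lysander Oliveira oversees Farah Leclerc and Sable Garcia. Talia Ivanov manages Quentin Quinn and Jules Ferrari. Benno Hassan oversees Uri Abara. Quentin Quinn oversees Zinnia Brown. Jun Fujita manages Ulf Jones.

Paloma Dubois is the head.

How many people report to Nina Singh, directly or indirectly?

7

Nina Singh directly manages Dax Taylor, Tara Kimura, Talia Ivanov. Under Dax Taylor: Linnea Rossi (1). Tara Kimura has no reports. Under Talia Ivanov: Jules Ferrari, Quentin Quinn, Zinnia Brown (3). So Nina Singh's organization is 3 direct reports plus everyone under them: 2 + 1 + 4 = 7.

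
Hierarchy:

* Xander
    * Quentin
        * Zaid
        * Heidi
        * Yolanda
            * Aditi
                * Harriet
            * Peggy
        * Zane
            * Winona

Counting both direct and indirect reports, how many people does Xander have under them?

Xander directly manages Quentin. Under Quentin: Zane, Winona, Yolanda, Peggy, Aditi, Harriet, Heidi, Zaid (8). That's 9 in total.

9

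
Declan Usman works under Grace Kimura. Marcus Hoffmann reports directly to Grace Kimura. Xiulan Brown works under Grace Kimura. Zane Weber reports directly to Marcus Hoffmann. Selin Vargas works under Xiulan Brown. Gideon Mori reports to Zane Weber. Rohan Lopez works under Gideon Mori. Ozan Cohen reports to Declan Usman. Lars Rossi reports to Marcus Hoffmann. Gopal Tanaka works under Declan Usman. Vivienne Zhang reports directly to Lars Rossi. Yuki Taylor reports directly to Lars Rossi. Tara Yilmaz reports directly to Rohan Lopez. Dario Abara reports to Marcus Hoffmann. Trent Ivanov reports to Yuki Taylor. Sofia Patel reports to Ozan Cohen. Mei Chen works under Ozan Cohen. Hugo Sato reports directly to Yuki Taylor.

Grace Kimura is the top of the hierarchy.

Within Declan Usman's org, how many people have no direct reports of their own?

The people in Declan Usman's organization with no one reporting to them are Gopal Tanaka, Mei Chen, Sofia Patel. That is 3.

3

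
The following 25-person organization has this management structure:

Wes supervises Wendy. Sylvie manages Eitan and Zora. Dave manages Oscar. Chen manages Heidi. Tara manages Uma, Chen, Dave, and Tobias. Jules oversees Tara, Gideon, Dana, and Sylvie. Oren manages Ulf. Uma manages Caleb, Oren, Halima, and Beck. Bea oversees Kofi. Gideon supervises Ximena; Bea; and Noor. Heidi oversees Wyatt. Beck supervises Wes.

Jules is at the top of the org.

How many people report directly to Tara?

Tara directly manages Uma, Chen, Dave, Tobias. That is 4 direct reports.

4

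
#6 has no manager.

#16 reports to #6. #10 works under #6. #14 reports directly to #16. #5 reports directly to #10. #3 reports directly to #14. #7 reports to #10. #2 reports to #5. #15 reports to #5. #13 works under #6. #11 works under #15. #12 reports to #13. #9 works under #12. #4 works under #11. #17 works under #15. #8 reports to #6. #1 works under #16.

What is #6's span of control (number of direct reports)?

#6 directly manages #16, #10, #13, #8. That is 4 direct reports.

4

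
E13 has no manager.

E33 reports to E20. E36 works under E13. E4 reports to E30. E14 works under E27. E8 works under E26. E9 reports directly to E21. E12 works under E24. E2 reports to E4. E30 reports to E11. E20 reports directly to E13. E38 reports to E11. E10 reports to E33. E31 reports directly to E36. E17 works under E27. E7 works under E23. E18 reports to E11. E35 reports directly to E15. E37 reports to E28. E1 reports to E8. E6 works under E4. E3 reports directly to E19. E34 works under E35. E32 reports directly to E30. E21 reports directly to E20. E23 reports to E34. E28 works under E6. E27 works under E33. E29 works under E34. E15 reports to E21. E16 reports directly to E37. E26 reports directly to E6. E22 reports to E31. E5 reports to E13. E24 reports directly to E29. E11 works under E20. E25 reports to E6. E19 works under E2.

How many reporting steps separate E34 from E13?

Chain from E34 up to E13: E34 → E35 → E15 → E21 → E20 → E13. That is 5 steps up, so E34 is 5 levels below E13.

5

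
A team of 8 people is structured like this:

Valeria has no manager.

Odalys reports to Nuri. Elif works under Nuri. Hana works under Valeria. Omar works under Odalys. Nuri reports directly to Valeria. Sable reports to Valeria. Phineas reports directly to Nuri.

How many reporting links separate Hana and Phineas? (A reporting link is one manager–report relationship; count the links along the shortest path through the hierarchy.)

Hana is 1 level below Valeria, and Phineas is 2 levels below Valeria (their lowest common manager). The shortest path runs up from Hana to Valeria and back down to Phineas: 1 + 2 = 3 links.

3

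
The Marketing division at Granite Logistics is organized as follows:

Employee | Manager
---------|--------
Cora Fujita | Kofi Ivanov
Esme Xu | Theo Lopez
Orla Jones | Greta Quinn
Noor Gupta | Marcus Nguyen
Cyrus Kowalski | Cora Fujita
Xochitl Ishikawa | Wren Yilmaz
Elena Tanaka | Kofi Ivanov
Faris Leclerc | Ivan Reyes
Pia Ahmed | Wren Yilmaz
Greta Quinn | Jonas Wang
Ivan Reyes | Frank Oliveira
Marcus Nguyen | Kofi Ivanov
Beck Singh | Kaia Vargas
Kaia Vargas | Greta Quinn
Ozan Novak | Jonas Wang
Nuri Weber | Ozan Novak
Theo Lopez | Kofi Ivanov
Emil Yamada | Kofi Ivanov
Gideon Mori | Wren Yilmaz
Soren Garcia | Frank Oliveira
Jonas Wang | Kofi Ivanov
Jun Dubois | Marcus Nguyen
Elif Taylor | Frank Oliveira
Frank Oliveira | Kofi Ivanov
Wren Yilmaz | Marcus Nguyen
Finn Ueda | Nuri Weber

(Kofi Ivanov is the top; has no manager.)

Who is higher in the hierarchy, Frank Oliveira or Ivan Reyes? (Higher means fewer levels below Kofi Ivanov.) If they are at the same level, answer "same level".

Frank Oliveira

Frank Oliveira is 1 level below Kofi Ivanov; Ivan Reyes is 2. Frank Oliveira is higher.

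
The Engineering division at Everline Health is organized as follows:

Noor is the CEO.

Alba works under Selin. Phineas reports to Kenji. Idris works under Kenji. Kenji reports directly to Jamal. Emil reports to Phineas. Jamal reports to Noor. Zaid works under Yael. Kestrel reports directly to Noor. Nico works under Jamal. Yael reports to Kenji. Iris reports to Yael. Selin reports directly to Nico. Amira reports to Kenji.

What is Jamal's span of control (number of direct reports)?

2

Jamal directly manages Kenji, Nico. That is 2 direct reports.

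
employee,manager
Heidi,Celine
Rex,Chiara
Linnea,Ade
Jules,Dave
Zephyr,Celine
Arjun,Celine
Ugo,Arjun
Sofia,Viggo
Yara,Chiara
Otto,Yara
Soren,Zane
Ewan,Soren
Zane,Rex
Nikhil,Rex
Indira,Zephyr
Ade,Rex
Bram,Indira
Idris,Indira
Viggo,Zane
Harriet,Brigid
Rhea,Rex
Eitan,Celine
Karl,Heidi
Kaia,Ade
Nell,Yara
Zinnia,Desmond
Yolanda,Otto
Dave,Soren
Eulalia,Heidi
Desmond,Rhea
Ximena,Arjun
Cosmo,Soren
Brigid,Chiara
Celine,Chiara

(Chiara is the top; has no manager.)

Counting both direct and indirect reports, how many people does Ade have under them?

2

Ade directly manages Kaia, Linnea. Kaia has no reports. Linnea has no reports. So Ade's organization is 2 direct reports plus everyone under them: 1 + 1 = 2.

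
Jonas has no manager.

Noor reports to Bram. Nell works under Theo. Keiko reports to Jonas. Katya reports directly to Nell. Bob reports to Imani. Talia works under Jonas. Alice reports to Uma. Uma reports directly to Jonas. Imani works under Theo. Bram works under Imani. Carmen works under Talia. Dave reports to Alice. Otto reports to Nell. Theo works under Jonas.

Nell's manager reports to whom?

Nell reports to Theo, and Theo reports to Jonas. So Nell's skip-level manager is Jonas.

Jonas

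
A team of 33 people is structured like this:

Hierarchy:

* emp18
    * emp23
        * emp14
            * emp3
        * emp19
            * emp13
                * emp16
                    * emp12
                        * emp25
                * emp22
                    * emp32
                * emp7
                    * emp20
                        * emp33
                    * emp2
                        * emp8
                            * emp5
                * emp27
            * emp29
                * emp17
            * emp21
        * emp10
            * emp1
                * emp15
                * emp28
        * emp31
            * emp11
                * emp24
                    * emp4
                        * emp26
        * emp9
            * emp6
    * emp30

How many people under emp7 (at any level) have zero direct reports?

The people in emp7's organization with no one reporting to them are emp5, emp33. That is 2.

2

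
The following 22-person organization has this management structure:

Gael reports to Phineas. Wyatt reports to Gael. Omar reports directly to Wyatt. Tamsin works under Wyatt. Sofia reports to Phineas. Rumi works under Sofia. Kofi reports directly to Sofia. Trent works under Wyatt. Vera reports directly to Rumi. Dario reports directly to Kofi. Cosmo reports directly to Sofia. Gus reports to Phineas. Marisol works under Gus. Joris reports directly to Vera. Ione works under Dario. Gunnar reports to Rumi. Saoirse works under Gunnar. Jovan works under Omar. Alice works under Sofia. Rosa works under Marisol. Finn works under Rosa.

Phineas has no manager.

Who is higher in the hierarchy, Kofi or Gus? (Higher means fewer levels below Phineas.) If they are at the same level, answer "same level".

Kofi is 2 levels below Phineas; Gus is 1. Gus is higher.

Gus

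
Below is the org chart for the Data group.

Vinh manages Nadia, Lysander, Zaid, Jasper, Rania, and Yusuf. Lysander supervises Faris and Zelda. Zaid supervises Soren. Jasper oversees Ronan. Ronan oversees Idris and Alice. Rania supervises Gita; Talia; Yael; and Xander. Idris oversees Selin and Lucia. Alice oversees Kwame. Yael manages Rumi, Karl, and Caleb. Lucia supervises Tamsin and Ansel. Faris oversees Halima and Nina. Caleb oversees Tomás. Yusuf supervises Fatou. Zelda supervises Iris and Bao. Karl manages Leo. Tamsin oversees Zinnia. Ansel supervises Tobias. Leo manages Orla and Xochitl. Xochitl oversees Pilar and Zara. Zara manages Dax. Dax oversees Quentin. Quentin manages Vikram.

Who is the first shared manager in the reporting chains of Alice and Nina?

Alice's chain of managers is Ronan, Jasper, Vinh. Nina's chain of managers is Faris, Lysander, Vinh. The first manager that appears in both chains is Vinh.

Vinh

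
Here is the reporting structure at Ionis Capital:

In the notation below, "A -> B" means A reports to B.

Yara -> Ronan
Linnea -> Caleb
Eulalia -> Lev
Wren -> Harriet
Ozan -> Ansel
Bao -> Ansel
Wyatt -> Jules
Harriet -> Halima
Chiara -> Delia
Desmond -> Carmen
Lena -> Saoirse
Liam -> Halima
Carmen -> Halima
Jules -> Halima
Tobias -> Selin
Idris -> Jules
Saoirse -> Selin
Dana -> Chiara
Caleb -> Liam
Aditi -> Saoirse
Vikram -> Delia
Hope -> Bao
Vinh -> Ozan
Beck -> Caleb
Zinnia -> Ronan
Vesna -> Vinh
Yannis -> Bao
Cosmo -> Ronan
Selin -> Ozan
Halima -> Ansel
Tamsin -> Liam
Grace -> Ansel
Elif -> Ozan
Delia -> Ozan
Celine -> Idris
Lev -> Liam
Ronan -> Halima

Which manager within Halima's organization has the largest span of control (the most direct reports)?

Direct-report counts within Halima's organization: Halima has 5; Harriet has 1; Carmen has 1; Ronan has 3; Liam has 3; Lev has 1; Caleb has 2; Jules has 2; Idris has 1. The largest is 5, held by Halima.

Halima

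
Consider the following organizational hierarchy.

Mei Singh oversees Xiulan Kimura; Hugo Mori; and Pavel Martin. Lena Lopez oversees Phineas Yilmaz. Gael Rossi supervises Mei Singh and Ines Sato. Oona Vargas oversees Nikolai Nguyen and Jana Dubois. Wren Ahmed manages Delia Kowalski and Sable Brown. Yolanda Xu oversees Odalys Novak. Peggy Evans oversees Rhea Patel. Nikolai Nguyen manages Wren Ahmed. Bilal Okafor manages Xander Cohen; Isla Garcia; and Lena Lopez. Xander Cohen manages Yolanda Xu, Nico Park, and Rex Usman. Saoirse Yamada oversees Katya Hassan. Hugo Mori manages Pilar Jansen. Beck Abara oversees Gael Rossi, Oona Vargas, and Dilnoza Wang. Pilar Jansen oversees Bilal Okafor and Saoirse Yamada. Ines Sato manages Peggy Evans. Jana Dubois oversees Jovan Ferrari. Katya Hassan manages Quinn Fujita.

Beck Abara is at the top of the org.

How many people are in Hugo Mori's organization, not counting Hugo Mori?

13

Hugo Mori directly manages Pilar Jansen. Under Pilar Jansen: Saoirse Yamada, Katya Hassan, Quinn Fujita, Bilal Okafor, Isla Garcia, Lena Lopez, Phineas Yilmaz, Xander Cohen, Nico Park, Yolanda Xu, Odalys Novak, Rex Usman (12). That's 13 in total.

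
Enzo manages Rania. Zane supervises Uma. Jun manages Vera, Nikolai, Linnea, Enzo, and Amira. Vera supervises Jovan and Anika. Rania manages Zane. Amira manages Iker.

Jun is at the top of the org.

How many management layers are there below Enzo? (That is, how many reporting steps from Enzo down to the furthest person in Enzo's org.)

The longest chain under Enzo runs Enzo → Rania → Zane → Uma, which is 3 levels below Enzo.

3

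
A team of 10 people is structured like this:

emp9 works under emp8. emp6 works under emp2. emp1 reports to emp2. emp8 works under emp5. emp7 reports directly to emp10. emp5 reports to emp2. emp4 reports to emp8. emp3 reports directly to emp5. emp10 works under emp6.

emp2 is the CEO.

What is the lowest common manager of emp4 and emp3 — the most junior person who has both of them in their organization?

emp4's chain of managers is emp8, emp5, emp2. emp3's chain of managers is emp5, emp2. The first manager that appears in both chains is emp5.

emp5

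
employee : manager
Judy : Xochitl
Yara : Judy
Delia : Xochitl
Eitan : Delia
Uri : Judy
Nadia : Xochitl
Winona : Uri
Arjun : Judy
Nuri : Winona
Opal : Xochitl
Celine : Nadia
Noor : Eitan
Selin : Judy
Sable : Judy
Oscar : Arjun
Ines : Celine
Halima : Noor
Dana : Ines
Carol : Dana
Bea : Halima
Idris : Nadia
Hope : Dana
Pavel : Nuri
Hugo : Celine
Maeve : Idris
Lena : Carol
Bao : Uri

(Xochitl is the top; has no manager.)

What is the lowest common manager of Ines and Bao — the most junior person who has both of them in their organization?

Ines's chain of managers is Celine, Nadia, Xochitl. Bao's chain of managers is Uri, Judy, Xochitl. The first manager that appears in both chains is Xochitl.

Xochitl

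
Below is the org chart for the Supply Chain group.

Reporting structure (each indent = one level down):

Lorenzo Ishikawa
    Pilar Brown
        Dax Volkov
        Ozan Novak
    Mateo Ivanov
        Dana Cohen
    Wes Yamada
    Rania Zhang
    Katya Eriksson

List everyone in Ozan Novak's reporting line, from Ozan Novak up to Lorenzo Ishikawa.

Ozan Novak -> Pilar Brown -> Lorenzo Ishikawa

Ozan Novak reports to Pilar Brown. Pilar Brown reports to Lorenzo Ishikawa. Lorenzo Ishikawa is at the top.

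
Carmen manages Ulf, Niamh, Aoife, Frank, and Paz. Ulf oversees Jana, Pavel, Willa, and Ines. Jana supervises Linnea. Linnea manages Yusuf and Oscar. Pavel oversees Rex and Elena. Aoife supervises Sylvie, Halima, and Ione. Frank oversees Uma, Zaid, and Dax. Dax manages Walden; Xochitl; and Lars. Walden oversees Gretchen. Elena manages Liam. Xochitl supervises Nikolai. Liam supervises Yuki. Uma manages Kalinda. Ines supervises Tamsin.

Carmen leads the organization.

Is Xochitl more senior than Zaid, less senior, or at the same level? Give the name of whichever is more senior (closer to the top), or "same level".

Zaid

Xochitl is 3 levels below Carmen; Zaid is 2. Zaid is higher.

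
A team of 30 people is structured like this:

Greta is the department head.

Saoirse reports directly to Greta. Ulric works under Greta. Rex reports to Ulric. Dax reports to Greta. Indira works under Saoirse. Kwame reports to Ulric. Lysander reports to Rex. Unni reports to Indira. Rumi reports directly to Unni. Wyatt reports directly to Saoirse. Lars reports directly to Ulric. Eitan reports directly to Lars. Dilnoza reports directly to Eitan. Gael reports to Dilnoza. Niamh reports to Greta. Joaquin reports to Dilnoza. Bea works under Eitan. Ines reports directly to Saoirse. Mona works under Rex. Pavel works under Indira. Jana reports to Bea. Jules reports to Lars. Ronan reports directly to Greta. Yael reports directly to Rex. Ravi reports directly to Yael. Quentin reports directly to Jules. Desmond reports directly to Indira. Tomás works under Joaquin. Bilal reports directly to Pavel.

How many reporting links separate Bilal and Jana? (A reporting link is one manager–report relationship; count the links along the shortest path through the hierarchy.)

Bilal is 4 levels below Greta, and Jana is 5 levels below Greta (their lowest common manager). The shortest path runs up from Bilal to Greta and back down to Jana: 4 + 5 = 9 links.

9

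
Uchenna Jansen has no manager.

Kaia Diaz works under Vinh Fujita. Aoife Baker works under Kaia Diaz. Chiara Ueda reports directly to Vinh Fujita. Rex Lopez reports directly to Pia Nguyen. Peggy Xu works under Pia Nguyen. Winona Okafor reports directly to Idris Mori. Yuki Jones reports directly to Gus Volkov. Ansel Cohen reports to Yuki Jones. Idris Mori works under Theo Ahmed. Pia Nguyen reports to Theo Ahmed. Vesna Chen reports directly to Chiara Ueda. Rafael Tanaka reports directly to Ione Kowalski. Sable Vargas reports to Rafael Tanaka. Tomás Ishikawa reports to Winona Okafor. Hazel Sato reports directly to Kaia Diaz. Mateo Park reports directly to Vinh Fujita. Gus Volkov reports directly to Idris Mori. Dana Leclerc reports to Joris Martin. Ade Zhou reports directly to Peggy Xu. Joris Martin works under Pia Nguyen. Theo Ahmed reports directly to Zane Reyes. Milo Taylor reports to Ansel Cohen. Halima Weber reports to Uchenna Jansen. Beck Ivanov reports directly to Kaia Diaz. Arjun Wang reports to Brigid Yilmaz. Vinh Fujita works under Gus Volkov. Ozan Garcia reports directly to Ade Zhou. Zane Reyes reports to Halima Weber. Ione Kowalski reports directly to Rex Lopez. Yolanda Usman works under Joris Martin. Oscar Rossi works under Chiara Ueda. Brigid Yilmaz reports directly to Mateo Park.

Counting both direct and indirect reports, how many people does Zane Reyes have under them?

Zane Reyes directly manages Theo Ahmed. Under Theo Ahmed: Pia Nguyen, Rex Lopez, Ione Kowalski, Rafael Tanaka, Sable Vargas, Peggy Xu, Ade Zhou, Ozan Garcia, Joris Martin, Dana Leclerc, Yolanda Usman, Idris Mori, Winona Okafor, Tomás Ishikawa, Gus Volkov, Yuki Jones, Ansel Cohen, Milo Taylor, Vinh Fujita, Kaia Diaz, Beck Ivanov, Hazel Sato, Aoife Baker, Chiara Ueda, Vesna Chen, Oscar Rossi, Mateo Park, Brigid Yilmaz, Arjun Wang (29). That's 30 in total.

30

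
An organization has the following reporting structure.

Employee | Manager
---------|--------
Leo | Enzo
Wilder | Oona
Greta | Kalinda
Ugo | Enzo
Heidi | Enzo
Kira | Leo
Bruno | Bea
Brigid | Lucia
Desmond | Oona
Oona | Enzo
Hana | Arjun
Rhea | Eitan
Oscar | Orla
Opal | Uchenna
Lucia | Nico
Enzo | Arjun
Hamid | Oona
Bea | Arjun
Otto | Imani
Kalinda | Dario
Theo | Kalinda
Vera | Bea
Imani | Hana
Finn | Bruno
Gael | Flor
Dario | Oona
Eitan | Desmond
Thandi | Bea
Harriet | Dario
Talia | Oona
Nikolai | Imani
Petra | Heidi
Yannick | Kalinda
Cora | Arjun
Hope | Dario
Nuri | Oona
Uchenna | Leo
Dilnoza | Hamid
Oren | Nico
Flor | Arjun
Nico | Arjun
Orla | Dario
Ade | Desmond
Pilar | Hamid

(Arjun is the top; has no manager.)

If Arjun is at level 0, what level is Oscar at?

Chain from Oscar up to Arjun: Oscar → Orla → Dario → Oona → Enzo → Arjun. That is 5 steps up, so Oscar is 5 levels below Arjun.

5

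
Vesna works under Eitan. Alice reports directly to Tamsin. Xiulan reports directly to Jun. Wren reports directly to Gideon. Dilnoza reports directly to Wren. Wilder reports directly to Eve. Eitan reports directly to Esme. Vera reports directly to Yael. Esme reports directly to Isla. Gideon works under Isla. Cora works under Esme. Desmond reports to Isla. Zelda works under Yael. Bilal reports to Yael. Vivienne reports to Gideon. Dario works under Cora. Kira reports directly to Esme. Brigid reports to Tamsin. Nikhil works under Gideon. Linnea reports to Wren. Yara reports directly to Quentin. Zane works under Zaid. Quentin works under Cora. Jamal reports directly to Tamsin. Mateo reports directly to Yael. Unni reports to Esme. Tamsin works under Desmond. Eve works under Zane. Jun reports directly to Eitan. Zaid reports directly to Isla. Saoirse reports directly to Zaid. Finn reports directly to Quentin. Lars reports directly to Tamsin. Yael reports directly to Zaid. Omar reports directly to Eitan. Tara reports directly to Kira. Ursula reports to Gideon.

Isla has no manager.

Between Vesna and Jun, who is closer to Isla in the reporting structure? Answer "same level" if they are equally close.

Both Vesna and Jun are 3 levels below Isla.

same level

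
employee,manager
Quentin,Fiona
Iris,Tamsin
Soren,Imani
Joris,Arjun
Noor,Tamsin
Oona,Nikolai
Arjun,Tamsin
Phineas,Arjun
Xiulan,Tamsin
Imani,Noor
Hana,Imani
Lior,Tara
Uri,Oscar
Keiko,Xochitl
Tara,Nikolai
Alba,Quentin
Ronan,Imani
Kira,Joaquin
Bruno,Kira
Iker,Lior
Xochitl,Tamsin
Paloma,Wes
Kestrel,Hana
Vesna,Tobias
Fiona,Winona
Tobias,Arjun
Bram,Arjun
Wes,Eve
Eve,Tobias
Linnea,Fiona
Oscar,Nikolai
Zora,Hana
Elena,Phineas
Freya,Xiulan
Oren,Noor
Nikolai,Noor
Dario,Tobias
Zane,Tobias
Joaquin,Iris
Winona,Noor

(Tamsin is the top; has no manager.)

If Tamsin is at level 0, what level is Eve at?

Chain from Eve up to Tamsin: Eve → Tobias → Arjun → Tamsin. That is 3 steps up, so Eve is 3 levels below Tamsin.

3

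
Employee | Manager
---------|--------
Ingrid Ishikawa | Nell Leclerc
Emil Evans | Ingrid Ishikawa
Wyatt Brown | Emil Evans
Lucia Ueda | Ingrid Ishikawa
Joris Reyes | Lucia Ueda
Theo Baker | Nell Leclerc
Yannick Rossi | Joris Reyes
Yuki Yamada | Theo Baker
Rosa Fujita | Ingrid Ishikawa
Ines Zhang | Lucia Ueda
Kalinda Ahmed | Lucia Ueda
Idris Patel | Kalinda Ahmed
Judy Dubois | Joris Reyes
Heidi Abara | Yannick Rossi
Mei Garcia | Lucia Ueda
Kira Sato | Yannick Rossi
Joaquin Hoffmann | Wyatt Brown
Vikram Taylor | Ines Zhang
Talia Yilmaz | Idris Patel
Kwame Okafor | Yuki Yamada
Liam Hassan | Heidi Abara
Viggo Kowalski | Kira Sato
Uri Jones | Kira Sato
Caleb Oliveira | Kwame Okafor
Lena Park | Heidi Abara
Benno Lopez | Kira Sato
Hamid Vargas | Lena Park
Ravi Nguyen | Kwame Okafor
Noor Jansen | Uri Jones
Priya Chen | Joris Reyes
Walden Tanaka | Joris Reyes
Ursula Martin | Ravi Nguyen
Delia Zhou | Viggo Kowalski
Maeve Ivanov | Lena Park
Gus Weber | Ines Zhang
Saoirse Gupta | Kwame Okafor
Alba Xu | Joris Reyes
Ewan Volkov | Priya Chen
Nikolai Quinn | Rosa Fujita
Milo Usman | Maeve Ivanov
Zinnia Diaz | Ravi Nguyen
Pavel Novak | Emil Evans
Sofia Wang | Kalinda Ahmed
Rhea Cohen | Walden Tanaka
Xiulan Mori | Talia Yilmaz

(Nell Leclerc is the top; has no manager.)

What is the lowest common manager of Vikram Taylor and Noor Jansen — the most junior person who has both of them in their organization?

Lucia Ueda

Vikram Taylor's chain of managers is Ines Zhang, Lucia Ueda, Ingrid Ishikawa, Nell Leclerc. Noor Jansen's chain of managers is Uri Jones, Kira Sato, Yannick Rossi, Joris Reyes, Lucia Ueda, Ingrid Ishikawa, Nell Leclerc. The first manager that appears in both chains is Lucia Ueda.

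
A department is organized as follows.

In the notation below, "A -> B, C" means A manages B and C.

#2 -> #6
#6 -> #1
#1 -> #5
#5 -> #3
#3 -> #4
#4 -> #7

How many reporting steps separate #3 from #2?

Chain from #3 up to #2: #3 → #5 → #1 → #6 → #2. That is 4 steps up, so #3 is 4 levels below #2.

4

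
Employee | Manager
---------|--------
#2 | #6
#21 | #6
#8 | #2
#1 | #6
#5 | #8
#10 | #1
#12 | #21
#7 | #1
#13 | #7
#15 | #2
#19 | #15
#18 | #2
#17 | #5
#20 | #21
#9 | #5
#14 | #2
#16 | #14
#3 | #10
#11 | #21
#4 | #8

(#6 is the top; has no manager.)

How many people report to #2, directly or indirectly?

#2 directly manages #8, #15, #18, #14. Under #8: #4, #5, #9, #17 (4). Under #15: #19 (1). #18 has no reports. Under #14: #16 (1). So #2's organization is 4 direct reports plus everyone under them: 5 + 2 + 1 + 2 = 10.

10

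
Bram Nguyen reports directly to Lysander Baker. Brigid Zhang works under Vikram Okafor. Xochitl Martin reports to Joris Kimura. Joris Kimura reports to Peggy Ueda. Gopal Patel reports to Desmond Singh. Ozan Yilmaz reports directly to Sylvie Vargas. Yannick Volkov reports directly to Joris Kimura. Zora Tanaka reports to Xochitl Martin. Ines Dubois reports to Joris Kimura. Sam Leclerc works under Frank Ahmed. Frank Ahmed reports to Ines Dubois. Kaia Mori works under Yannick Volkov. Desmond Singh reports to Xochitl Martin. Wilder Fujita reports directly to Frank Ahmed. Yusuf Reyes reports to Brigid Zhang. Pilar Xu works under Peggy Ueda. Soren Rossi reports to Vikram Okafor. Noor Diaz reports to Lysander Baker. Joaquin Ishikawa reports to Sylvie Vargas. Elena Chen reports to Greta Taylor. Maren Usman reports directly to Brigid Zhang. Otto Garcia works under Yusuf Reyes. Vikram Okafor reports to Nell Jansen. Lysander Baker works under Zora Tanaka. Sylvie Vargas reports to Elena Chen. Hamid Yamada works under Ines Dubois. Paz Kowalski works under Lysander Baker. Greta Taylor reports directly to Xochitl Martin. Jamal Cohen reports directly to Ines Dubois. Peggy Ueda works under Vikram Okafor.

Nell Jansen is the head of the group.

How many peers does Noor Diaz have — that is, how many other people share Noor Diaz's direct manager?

Noor Diaz reports to Lysander Baker. Lysander Baker's other direct reports are Bram Nguyen, Paz Kowalski — 2 peers.

2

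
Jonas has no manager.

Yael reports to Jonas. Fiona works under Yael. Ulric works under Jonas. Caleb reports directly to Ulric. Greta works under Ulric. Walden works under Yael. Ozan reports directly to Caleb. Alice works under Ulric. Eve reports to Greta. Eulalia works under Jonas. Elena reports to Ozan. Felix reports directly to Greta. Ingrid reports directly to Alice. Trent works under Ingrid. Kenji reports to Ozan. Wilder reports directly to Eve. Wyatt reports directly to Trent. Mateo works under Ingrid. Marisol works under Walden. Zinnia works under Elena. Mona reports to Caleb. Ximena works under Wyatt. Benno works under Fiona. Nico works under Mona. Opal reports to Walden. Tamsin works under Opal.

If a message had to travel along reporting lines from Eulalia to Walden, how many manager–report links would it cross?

Eulalia is 1 level below Jonas, and Walden is 2 levels below Jonas (their lowest common manager). The shortest path runs up from Eulalia to Jonas and back down to Walden: 1 + 2 = 3 links.

3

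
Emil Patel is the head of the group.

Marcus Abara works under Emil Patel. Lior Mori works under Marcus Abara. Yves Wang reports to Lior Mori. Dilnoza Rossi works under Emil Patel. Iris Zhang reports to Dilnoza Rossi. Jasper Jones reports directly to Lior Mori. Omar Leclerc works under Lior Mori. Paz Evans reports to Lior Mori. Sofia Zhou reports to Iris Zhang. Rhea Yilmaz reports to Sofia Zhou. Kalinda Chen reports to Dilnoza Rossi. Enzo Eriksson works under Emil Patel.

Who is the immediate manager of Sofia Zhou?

Sofia Zhou reports directly to Iris Zhang.

Iris Zhang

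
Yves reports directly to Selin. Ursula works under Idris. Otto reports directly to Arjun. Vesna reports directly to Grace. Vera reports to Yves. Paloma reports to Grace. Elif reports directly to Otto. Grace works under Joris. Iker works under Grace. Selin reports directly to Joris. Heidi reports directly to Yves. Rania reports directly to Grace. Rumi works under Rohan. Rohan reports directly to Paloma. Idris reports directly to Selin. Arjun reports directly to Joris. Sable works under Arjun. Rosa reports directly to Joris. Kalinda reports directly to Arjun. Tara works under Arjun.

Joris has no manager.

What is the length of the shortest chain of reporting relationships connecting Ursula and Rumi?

7

Ursula is 3 levels below Joris, and Rumi is 4 levels below Joris (their lowest common manager). The shortest path runs up from Ursula to Joris and back down to Rumi: 3 + 4 = 7 links.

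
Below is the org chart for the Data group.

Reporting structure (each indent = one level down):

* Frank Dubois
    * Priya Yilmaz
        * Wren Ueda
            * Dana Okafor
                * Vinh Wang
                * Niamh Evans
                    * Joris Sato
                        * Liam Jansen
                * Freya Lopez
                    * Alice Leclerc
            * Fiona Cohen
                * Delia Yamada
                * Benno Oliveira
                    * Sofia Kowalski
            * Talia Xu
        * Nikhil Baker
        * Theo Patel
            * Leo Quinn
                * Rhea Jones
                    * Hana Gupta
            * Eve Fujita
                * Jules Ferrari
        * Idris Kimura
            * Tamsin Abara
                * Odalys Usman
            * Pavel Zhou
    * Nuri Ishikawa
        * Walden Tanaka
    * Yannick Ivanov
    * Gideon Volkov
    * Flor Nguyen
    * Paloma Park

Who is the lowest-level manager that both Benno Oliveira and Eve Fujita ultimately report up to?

Benno Oliveira's chain of managers is Fiona Cohen, Wren Ueda, Priya Yilmaz, Frank Dubois. Eve Fujita's chain of managers is Theo Patel, Priya Yilmaz, Frank Dubois. The first manager that appears in both chains is Priya Yilmaz.

Priya Yilmaz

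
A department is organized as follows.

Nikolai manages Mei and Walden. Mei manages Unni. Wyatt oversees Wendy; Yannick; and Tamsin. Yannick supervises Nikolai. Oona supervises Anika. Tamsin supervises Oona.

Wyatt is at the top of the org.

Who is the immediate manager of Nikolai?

Yannick

Nikolai reports directly to Yannick.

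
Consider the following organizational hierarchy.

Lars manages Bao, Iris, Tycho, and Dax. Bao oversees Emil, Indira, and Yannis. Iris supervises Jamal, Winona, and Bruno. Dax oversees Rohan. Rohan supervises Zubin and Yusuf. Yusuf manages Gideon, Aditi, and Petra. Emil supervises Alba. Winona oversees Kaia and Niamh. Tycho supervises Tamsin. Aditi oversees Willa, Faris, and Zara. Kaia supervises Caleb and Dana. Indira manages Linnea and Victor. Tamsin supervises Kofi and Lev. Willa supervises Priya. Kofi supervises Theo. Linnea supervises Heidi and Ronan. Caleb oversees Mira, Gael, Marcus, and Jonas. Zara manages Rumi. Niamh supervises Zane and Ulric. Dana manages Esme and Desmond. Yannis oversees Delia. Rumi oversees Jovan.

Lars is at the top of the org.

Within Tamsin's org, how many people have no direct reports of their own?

2

The people in Tamsin's organization with no one reporting to them are Lev, Theo. That is 2.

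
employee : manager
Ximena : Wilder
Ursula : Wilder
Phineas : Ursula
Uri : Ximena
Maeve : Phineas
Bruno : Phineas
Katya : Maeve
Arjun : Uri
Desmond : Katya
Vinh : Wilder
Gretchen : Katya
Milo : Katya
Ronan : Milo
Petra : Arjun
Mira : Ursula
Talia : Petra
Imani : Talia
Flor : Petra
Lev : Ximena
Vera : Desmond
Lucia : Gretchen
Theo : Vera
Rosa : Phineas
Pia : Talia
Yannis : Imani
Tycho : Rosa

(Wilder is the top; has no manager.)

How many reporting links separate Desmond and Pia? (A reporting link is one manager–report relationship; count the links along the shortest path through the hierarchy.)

11

Desmond is 5 levels below Wilder, and Pia is 6 levels below Wilder (their lowest common manager). The shortest path runs up from Desmond to Wilder and back down to Pia: 5 + 6 = 11 links.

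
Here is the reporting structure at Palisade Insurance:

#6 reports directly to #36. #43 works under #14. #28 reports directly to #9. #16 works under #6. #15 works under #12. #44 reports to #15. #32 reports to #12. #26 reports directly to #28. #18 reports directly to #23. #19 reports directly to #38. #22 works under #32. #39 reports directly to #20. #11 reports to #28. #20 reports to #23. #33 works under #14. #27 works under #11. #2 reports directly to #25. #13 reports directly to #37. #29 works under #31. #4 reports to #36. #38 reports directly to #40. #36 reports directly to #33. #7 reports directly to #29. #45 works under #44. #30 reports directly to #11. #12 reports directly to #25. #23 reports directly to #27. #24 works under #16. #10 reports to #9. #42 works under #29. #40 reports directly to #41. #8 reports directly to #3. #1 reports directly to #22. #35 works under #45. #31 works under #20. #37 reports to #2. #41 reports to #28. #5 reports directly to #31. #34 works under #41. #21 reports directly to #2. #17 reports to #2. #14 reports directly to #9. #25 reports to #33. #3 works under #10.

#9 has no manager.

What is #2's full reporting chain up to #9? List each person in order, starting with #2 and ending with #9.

#2 reports to #25. #25 reports to #33. #33 reports to #14. #14 reports to #9. #9 is at the top.

#2 -> #25 -> #33 -> #14 -> #9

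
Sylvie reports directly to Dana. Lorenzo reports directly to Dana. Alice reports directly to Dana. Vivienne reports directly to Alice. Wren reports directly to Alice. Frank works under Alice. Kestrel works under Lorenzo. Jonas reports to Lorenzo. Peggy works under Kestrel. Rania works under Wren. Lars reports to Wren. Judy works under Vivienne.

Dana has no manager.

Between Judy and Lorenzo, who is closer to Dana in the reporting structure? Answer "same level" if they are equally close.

Judy is 3 levels below Dana; Lorenzo is 1. Lorenzo is higher.

Lorenzo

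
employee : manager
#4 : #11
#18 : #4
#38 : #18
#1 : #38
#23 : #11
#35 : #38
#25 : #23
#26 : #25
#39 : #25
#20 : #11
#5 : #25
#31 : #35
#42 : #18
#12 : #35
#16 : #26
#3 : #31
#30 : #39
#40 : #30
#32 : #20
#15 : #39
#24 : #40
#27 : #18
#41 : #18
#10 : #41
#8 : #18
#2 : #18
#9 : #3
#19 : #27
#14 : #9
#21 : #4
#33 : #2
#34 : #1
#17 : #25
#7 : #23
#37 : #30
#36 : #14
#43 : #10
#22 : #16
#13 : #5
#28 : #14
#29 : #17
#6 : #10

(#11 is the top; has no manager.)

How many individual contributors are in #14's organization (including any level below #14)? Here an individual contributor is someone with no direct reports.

2

The people in #14's organization with no one reporting to them are #28, #36. That is 2.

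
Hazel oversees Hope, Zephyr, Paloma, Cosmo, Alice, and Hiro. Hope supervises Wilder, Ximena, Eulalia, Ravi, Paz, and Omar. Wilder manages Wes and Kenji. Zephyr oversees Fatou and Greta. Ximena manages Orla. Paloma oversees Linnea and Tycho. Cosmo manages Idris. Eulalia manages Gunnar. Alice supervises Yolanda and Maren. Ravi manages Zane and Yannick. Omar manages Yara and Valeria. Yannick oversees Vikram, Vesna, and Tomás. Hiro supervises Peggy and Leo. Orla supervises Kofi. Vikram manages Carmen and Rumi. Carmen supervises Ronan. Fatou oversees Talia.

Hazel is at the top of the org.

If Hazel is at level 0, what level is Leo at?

Chain from Leo up to Hazel: Leo → Hiro → Hazel. That is 2 steps up, so Leo is 2 levels below Hazel.

2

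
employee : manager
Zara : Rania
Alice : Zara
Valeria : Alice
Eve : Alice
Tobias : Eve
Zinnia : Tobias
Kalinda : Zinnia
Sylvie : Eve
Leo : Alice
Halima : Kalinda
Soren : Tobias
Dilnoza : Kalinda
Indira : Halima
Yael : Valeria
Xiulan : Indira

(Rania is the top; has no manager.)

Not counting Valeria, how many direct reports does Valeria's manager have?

2

Valeria reports to Alice. Alice's other direct reports are Eve, Leo — 2 peers.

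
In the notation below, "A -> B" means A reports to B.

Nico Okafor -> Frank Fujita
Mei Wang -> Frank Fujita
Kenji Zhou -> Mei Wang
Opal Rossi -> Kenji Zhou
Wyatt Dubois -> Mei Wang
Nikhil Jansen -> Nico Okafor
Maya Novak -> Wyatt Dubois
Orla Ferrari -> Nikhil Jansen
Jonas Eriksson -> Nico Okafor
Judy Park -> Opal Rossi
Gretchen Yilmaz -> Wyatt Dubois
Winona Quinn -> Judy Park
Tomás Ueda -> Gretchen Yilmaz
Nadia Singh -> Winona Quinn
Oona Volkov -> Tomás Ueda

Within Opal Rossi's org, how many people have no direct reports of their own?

The only person in Opal Rossi's organization with no one reporting to them is Nadia Singh. That is 1.

1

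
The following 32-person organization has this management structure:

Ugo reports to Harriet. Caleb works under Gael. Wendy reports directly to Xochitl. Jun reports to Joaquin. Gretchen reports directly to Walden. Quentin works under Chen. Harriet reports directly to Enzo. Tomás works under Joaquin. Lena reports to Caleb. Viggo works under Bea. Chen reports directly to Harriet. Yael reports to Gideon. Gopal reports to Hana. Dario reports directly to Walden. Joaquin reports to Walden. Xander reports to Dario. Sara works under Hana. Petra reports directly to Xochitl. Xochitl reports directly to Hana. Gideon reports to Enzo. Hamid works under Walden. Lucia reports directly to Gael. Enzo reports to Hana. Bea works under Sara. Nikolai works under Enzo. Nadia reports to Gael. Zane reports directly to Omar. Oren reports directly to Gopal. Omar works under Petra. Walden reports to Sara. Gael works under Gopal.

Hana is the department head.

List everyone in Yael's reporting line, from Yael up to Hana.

Yael reports to Gideon. Gideon reports to Enzo. Enzo reports to Hana. Hana is at the top.

Yael -> Gideon -> Enzo -> Hana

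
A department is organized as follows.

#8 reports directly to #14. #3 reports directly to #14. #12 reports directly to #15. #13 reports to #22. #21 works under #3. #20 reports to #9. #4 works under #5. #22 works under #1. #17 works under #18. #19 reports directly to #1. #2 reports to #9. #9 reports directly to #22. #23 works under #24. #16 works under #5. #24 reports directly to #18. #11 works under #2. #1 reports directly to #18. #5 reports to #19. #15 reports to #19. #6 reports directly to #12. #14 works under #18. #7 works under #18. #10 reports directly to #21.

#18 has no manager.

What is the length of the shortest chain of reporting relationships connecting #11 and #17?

6

#11 is 5 levels below #18, and #17 is 1 level below #18 (their lowest common manager). The shortest path runs up from #11 to #18 and back down to #17: 5 + 1 = 6 links.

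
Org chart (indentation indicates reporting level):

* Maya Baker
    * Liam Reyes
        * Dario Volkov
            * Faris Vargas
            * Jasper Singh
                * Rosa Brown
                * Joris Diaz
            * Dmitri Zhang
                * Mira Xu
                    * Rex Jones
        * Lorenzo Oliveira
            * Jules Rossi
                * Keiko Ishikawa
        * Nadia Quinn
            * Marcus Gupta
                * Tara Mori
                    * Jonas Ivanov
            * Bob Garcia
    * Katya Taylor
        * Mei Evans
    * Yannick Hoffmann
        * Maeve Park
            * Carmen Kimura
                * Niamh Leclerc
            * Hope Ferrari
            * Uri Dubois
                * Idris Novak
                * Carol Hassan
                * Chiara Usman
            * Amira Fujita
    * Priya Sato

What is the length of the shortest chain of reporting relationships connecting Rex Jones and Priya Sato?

6

Rex Jones is 5 levels below Maya Baker, and Priya Sato is 1 level below Maya Baker (their lowest common manager). The shortest path runs up from Rex Jones to Maya Baker and back down to Priya Sato: 5 + 1 = 6 links.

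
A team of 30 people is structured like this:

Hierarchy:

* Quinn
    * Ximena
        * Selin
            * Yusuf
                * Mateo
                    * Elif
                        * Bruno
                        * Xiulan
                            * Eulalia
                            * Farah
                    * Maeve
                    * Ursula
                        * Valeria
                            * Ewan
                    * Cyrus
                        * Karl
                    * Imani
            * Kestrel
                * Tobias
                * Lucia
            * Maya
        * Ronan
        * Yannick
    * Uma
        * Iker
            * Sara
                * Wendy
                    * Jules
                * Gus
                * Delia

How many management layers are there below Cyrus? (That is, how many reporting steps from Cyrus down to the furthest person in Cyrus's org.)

1

The longest chain under Cyrus runs Cyrus → Karl, which is 1 level below Cyrus.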